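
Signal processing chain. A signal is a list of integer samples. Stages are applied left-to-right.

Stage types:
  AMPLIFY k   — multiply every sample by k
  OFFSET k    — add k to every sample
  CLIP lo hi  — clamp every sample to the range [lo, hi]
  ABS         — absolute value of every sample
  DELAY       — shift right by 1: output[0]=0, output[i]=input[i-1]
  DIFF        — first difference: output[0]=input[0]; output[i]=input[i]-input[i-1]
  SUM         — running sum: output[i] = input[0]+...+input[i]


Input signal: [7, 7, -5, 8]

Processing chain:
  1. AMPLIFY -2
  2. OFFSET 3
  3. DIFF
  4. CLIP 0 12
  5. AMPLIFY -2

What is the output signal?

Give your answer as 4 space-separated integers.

Input: [7, 7, -5, 8]
Stage 1 (AMPLIFY -2): 7*-2=-14, 7*-2=-14, -5*-2=10, 8*-2=-16 -> [-14, -14, 10, -16]
Stage 2 (OFFSET 3): -14+3=-11, -14+3=-11, 10+3=13, -16+3=-13 -> [-11, -11, 13, -13]
Stage 3 (DIFF): s[0]=-11, -11--11=0, 13--11=24, -13-13=-26 -> [-11, 0, 24, -26]
Stage 4 (CLIP 0 12): clip(-11,0,12)=0, clip(0,0,12)=0, clip(24,0,12)=12, clip(-26,0,12)=0 -> [0, 0, 12, 0]
Stage 5 (AMPLIFY -2): 0*-2=0, 0*-2=0, 12*-2=-24, 0*-2=0 -> [0, 0, -24, 0]

Answer: 0 0 -24 0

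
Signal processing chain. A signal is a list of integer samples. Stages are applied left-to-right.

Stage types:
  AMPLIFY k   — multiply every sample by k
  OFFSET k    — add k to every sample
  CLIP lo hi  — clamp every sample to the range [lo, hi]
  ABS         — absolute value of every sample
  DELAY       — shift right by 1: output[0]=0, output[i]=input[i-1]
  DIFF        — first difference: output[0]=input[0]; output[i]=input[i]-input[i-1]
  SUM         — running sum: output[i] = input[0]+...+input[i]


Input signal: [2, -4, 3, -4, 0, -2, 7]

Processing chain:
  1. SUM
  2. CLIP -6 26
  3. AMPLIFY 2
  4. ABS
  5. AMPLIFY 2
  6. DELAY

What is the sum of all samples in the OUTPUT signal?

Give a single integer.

Answer: 64

Derivation:
Input: [2, -4, 3, -4, 0, -2, 7]
Stage 1 (SUM): sum[0..0]=2, sum[0..1]=-2, sum[0..2]=1, sum[0..3]=-3, sum[0..4]=-3, sum[0..5]=-5, sum[0..6]=2 -> [2, -2, 1, -3, -3, -5, 2]
Stage 2 (CLIP -6 26): clip(2,-6,26)=2, clip(-2,-6,26)=-2, clip(1,-6,26)=1, clip(-3,-6,26)=-3, clip(-3,-6,26)=-3, clip(-5,-6,26)=-5, clip(2,-6,26)=2 -> [2, -2, 1, -3, -3, -5, 2]
Stage 3 (AMPLIFY 2): 2*2=4, -2*2=-4, 1*2=2, -3*2=-6, -3*2=-6, -5*2=-10, 2*2=4 -> [4, -4, 2, -6, -6, -10, 4]
Stage 4 (ABS): |4|=4, |-4|=4, |2|=2, |-6|=6, |-6|=6, |-10|=10, |4|=4 -> [4, 4, 2, 6, 6, 10, 4]
Stage 5 (AMPLIFY 2): 4*2=8, 4*2=8, 2*2=4, 6*2=12, 6*2=12, 10*2=20, 4*2=8 -> [8, 8, 4, 12, 12, 20, 8]
Stage 6 (DELAY): [0, 8, 8, 4, 12, 12, 20] = [0, 8, 8, 4, 12, 12, 20] -> [0, 8, 8, 4, 12, 12, 20]
Output sum: 64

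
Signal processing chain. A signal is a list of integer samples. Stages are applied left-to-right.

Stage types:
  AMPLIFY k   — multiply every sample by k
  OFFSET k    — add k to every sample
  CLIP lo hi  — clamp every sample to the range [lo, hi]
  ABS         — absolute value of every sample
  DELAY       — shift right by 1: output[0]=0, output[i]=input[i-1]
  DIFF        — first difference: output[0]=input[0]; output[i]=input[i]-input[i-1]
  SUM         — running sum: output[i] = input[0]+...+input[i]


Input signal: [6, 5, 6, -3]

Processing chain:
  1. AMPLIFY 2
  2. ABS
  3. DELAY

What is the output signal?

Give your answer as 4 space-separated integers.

Answer: 0 12 10 12

Derivation:
Input: [6, 5, 6, -3]
Stage 1 (AMPLIFY 2): 6*2=12, 5*2=10, 6*2=12, -3*2=-6 -> [12, 10, 12, -6]
Stage 2 (ABS): |12|=12, |10|=10, |12|=12, |-6|=6 -> [12, 10, 12, 6]
Stage 3 (DELAY): [0, 12, 10, 12] = [0, 12, 10, 12] -> [0, 12, 10, 12]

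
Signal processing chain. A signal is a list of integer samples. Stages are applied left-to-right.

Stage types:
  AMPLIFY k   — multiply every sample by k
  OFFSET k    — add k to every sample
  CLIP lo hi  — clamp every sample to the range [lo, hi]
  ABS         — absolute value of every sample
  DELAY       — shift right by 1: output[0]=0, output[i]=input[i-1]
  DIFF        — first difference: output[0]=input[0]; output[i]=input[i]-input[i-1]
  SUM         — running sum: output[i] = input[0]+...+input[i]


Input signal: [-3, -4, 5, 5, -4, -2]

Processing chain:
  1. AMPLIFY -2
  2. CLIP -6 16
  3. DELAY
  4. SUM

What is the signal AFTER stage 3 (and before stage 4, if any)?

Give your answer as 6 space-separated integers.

Answer: 0 6 8 -6 -6 8

Derivation:
Input: [-3, -4, 5, 5, -4, -2]
Stage 1 (AMPLIFY -2): -3*-2=6, -4*-2=8, 5*-2=-10, 5*-2=-10, -4*-2=8, -2*-2=4 -> [6, 8, -10, -10, 8, 4]
Stage 2 (CLIP -6 16): clip(6,-6,16)=6, clip(8,-6,16)=8, clip(-10,-6,16)=-6, clip(-10,-6,16)=-6, clip(8,-6,16)=8, clip(4,-6,16)=4 -> [6, 8, -6, -6, 8, 4]
Stage 3 (DELAY): [0, 6, 8, -6, -6, 8] = [0, 6, 8, -6, -6, 8] -> [0, 6, 8, -6, -6, 8]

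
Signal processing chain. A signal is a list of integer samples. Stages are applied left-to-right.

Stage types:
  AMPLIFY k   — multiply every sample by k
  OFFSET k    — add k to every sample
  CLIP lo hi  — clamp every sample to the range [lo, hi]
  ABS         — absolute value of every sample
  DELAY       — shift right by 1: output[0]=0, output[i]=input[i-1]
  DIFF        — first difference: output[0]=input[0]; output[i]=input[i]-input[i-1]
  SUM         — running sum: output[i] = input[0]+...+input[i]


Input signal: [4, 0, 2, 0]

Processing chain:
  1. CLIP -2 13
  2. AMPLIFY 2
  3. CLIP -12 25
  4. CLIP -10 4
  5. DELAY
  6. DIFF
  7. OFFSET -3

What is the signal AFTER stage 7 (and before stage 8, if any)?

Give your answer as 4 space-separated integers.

Answer: -3 1 -7 1

Derivation:
Input: [4, 0, 2, 0]
Stage 1 (CLIP -2 13): clip(4,-2,13)=4, clip(0,-2,13)=0, clip(2,-2,13)=2, clip(0,-2,13)=0 -> [4, 0, 2, 0]
Stage 2 (AMPLIFY 2): 4*2=8, 0*2=0, 2*2=4, 0*2=0 -> [8, 0, 4, 0]
Stage 3 (CLIP -12 25): clip(8,-12,25)=8, clip(0,-12,25)=0, clip(4,-12,25)=4, clip(0,-12,25)=0 -> [8, 0, 4, 0]
Stage 4 (CLIP -10 4): clip(8,-10,4)=4, clip(0,-10,4)=0, clip(4,-10,4)=4, clip(0,-10,4)=0 -> [4, 0, 4, 0]
Stage 5 (DELAY): [0, 4, 0, 4] = [0, 4, 0, 4] -> [0, 4, 0, 4]
Stage 6 (DIFF): s[0]=0, 4-0=4, 0-4=-4, 4-0=4 -> [0, 4, -4, 4]
Stage 7 (OFFSET -3): 0+-3=-3, 4+-3=1, -4+-3=-7, 4+-3=1 -> [-3, 1, -7, 1]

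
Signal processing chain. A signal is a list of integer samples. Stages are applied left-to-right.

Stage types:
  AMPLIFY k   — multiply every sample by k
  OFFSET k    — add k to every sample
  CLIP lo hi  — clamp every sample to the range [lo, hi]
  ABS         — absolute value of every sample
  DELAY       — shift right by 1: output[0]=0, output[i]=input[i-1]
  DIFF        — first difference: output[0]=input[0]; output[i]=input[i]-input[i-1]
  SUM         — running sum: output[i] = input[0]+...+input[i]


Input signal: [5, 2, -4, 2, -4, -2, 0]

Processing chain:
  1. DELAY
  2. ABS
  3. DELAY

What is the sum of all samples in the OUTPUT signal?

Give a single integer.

Input: [5, 2, -4, 2, -4, -2, 0]
Stage 1 (DELAY): [0, 5, 2, -4, 2, -4, -2] = [0, 5, 2, -4, 2, -4, -2] -> [0, 5, 2, -4, 2, -4, -2]
Stage 2 (ABS): |0|=0, |5|=5, |2|=2, |-4|=4, |2|=2, |-4|=4, |-2|=2 -> [0, 5, 2, 4, 2, 4, 2]
Stage 3 (DELAY): [0, 0, 5, 2, 4, 2, 4] = [0, 0, 5, 2, 4, 2, 4] -> [0, 0, 5, 2, 4, 2, 4]
Output sum: 17

Answer: 17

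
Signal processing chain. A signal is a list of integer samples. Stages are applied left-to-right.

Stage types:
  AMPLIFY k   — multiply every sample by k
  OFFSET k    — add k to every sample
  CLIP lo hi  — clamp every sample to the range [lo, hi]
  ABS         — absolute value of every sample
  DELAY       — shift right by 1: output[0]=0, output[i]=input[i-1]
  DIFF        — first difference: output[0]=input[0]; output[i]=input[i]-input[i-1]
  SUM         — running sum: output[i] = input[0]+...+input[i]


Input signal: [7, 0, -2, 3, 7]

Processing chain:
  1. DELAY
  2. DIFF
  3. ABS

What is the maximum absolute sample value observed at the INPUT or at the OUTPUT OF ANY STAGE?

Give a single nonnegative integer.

Answer: 7

Derivation:
Input: [7, 0, -2, 3, 7] (max |s|=7)
Stage 1 (DELAY): [0, 7, 0, -2, 3] = [0, 7, 0, -2, 3] -> [0, 7, 0, -2, 3] (max |s|=7)
Stage 2 (DIFF): s[0]=0, 7-0=7, 0-7=-7, -2-0=-2, 3--2=5 -> [0, 7, -7, -2, 5] (max |s|=7)
Stage 3 (ABS): |0|=0, |7|=7, |-7|=7, |-2|=2, |5|=5 -> [0, 7, 7, 2, 5] (max |s|=7)
Overall max amplitude: 7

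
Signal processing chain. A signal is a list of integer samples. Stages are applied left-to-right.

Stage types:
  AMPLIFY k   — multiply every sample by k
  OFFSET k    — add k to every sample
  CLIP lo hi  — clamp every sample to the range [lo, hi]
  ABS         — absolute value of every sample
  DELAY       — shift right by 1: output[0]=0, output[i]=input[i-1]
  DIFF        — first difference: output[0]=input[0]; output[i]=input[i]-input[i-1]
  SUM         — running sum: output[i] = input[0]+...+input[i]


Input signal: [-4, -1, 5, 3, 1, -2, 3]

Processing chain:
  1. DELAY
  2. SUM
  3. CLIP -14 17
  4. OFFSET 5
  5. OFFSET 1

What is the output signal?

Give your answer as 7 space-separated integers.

Answer: 6 2 1 6 9 10 8

Derivation:
Input: [-4, -1, 5, 3, 1, -2, 3]
Stage 1 (DELAY): [0, -4, -1, 5, 3, 1, -2] = [0, -4, -1, 5, 3, 1, -2] -> [0, -4, -1, 5, 3, 1, -2]
Stage 2 (SUM): sum[0..0]=0, sum[0..1]=-4, sum[0..2]=-5, sum[0..3]=0, sum[0..4]=3, sum[0..5]=4, sum[0..6]=2 -> [0, -4, -5, 0, 3, 4, 2]
Stage 3 (CLIP -14 17): clip(0,-14,17)=0, clip(-4,-14,17)=-4, clip(-5,-14,17)=-5, clip(0,-14,17)=0, clip(3,-14,17)=3, clip(4,-14,17)=4, clip(2,-14,17)=2 -> [0, -4, -5, 0, 3, 4, 2]
Stage 4 (OFFSET 5): 0+5=5, -4+5=1, -5+5=0, 0+5=5, 3+5=8, 4+5=9, 2+5=7 -> [5, 1, 0, 5, 8, 9, 7]
Stage 5 (OFFSET 1): 5+1=6, 1+1=2, 0+1=1, 5+1=6, 8+1=9, 9+1=10, 7+1=8 -> [6, 2, 1, 6, 9, 10, 8]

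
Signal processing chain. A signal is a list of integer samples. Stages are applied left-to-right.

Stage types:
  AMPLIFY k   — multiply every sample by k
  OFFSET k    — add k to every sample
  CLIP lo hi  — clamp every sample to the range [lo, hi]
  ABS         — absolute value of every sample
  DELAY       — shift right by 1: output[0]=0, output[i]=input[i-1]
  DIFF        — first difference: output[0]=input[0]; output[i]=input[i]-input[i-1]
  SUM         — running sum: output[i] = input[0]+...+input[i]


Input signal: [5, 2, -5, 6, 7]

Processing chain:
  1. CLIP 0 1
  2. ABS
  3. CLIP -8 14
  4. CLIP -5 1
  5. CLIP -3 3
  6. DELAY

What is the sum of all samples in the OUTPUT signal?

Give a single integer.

Answer: 3

Derivation:
Input: [5, 2, -5, 6, 7]
Stage 1 (CLIP 0 1): clip(5,0,1)=1, clip(2,0,1)=1, clip(-5,0,1)=0, clip(6,0,1)=1, clip(7,0,1)=1 -> [1, 1, 0, 1, 1]
Stage 2 (ABS): |1|=1, |1|=1, |0|=0, |1|=1, |1|=1 -> [1, 1, 0, 1, 1]
Stage 3 (CLIP -8 14): clip(1,-8,14)=1, clip(1,-8,14)=1, clip(0,-8,14)=0, clip(1,-8,14)=1, clip(1,-8,14)=1 -> [1, 1, 0, 1, 1]
Stage 4 (CLIP -5 1): clip(1,-5,1)=1, clip(1,-5,1)=1, clip(0,-5,1)=0, clip(1,-5,1)=1, clip(1,-5,1)=1 -> [1, 1, 0, 1, 1]
Stage 5 (CLIP -3 3): clip(1,-3,3)=1, clip(1,-3,3)=1, clip(0,-3,3)=0, clip(1,-3,3)=1, clip(1,-3,3)=1 -> [1, 1, 0, 1, 1]
Stage 6 (DELAY): [0, 1, 1, 0, 1] = [0, 1, 1, 0, 1] -> [0, 1, 1, 0, 1]
Output sum: 3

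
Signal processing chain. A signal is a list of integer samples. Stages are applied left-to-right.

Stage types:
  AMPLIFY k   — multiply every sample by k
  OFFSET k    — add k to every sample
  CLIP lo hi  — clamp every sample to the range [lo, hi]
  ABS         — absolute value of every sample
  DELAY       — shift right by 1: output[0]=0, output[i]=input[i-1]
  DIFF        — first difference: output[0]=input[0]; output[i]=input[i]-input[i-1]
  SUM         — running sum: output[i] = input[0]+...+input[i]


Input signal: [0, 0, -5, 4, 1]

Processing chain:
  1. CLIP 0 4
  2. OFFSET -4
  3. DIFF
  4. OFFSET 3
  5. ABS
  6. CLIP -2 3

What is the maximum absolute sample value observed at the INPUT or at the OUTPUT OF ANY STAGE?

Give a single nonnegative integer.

Input: [0, 0, -5, 4, 1] (max |s|=5)
Stage 1 (CLIP 0 4): clip(0,0,4)=0, clip(0,0,4)=0, clip(-5,0,4)=0, clip(4,0,4)=4, clip(1,0,4)=1 -> [0, 0, 0, 4, 1] (max |s|=4)
Stage 2 (OFFSET -4): 0+-4=-4, 0+-4=-4, 0+-4=-4, 4+-4=0, 1+-4=-3 -> [-4, -4, -4, 0, -3] (max |s|=4)
Stage 3 (DIFF): s[0]=-4, -4--4=0, -4--4=0, 0--4=4, -3-0=-3 -> [-4, 0, 0, 4, -3] (max |s|=4)
Stage 4 (OFFSET 3): -4+3=-1, 0+3=3, 0+3=3, 4+3=7, -3+3=0 -> [-1, 3, 3, 7, 0] (max |s|=7)
Stage 5 (ABS): |-1|=1, |3|=3, |3|=3, |7|=7, |0|=0 -> [1, 3, 3, 7, 0] (max |s|=7)
Stage 6 (CLIP -2 3): clip(1,-2,3)=1, clip(3,-2,3)=3, clip(3,-2,3)=3, clip(7,-2,3)=3, clip(0,-2,3)=0 -> [1, 3, 3, 3, 0] (max |s|=3)
Overall max amplitude: 7

Answer: 7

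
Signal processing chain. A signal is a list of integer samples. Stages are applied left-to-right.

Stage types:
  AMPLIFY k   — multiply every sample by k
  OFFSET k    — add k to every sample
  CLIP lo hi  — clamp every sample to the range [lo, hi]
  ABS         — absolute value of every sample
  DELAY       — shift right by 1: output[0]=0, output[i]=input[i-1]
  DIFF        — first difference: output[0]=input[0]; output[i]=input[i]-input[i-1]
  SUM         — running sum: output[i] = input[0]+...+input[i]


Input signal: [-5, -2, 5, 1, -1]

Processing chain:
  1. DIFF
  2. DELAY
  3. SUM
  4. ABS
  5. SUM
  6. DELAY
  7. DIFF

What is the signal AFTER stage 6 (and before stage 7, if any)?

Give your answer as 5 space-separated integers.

Answer: 0 0 5 7 12

Derivation:
Input: [-5, -2, 5, 1, -1]
Stage 1 (DIFF): s[0]=-5, -2--5=3, 5--2=7, 1-5=-4, -1-1=-2 -> [-5, 3, 7, -4, -2]
Stage 2 (DELAY): [0, -5, 3, 7, -4] = [0, -5, 3, 7, -4] -> [0, -5, 3, 7, -4]
Stage 3 (SUM): sum[0..0]=0, sum[0..1]=-5, sum[0..2]=-2, sum[0..3]=5, sum[0..4]=1 -> [0, -5, -2, 5, 1]
Stage 4 (ABS): |0|=0, |-5|=5, |-2|=2, |5|=5, |1|=1 -> [0, 5, 2, 5, 1]
Stage 5 (SUM): sum[0..0]=0, sum[0..1]=5, sum[0..2]=7, sum[0..3]=12, sum[0..4]=13 -> [0, 5, 7, 12, 13]
Stage 6 (DELAY): [0, 0, 5, 7, 12] = [0, 0, 5, 7, 12] -> [0, 0, 5, 7, 12]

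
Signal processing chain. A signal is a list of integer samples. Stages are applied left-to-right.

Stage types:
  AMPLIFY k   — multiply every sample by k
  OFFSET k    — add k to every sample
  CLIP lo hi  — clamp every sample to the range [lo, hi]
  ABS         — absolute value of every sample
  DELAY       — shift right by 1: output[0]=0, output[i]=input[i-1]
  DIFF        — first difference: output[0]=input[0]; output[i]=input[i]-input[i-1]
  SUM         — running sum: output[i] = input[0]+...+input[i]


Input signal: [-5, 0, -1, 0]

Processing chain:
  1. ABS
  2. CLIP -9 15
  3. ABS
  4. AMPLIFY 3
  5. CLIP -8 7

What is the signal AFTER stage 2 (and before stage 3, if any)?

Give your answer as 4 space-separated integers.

Answer: 5 0 1 0

Derivation:
Input: [-5, 0, -1, 0]
Stage 1 (ABS): |-5|=5, |0|=0, |-1|=1, |0|=0 -> [5, 0, 1, 0]
Stage 2 (CLIP -9 15): clip(5,-9,15)=5, clip(0,-9,15)=0, clip(1,-9,15)=1, clip(0,-9,15)=0 -> [5, 0, 1, 0]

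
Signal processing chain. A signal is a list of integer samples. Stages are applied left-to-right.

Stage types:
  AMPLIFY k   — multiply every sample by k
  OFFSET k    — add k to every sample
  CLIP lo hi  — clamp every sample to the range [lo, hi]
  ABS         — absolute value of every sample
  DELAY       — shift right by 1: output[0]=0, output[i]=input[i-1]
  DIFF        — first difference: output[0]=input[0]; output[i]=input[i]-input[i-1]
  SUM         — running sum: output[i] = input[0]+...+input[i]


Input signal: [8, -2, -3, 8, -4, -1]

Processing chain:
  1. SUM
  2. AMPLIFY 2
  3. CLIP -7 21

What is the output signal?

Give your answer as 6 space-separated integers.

Input: [8, -2, -3, 8, -4, -1]
Stage 1 (SUM): sum[0..0]=8, sum[0..1]=6, sum[0..2]=3, sum[0..3]=11, sum[0..4]=7, sum[0..5]=6 -> [8, 6, 3, 11, 7, 6]
Stage 2 (AMPLIFY 2): 8*2=16, 6*2=12, 3*2=6, 11*2=22, 7*2=14, 6*2=12 -> [16, 12, 6, 22, 14, 12]
Stage 3 (CLIP -7 21): clip(16,-7,21)=16, clip(12,-7,21)=12, clip(6,-7,21)=6, clip(22,-7,21)=21, clip(14,-7,21)=14, clip(12,-7,21)=12 -> [16, 12, 6, 21, 14, 12]

Answer: 16 12 6 21 14 12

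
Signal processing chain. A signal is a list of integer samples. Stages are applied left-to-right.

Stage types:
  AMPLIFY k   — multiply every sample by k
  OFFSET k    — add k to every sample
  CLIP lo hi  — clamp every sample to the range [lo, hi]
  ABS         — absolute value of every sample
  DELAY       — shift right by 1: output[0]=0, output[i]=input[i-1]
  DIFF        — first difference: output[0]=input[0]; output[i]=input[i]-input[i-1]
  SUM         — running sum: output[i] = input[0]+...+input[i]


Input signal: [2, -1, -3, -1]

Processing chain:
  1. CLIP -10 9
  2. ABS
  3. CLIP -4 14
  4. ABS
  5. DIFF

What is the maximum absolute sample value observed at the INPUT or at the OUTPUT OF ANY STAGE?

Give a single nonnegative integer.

Input: [2, -1, -3, -1] (max |s|=3)
Stage 1 (CLIP -10 9): clip(2,-10,9)=2, clip(-1,-10,9)=-1, clip(-3,-10,9)=-3, clip(-1,-10,9)=-1 -> [2, -1, -3, -1] (max |s|=3)
Stage 2 (ABS): |2|=2, |-1|=1, |-3|=3, |-1|=1 -> [2, 1, 3, 1] (max |s|=3)
Stage 3 (CLIP -4 14): clip(2,-4,14)=2, clip(1,-4,14)=1, clip(3,-4,14)=3, clip(1,-4,14)=1 -> [2, 1, 3, 1] (max |s|=3)
Stage 4 (ABS): |2|=2, |1|=1, |3|=3, |1|=1 -> [2, 1, 3, 1] (max |s|=3)
Stage 5 (DIFF): s[0]=2, 1-2=-1, 3-1=2, 1-3=-2 -> [2, -1, 2, -2] (max |s|=2)
Overall max amplitude: 3

Answer: 3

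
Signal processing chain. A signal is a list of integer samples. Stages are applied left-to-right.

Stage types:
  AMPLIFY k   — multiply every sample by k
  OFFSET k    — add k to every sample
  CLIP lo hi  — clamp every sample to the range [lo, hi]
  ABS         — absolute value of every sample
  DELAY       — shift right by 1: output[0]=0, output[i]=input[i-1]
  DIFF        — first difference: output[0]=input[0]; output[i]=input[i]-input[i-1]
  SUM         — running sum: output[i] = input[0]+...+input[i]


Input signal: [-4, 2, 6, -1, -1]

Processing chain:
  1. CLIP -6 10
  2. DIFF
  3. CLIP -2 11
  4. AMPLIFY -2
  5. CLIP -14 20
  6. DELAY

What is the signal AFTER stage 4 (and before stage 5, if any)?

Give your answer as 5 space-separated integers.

Answer: 4 -12 -8 4 0

Derivation:
Input: [-4, 2, 6, -1, -1]
Stage 1 (CLIP -6 10): clip(-4,-6,10)=-4, clip(2,-6,10)=2, clip(6,-6,10)=6, clip(-1,-6,10)=-1, clip(-1,-6,10)=-1 -> [-4, 2, 6, -1, -1]
Stage 2 (DIFF): s[0]=-4, 2--4=6, 6-2=4, -1-6=-7, -1--1=0 -> [-4, 6, 4, -7, 0]
Stage 3 (CLIP -2 11): clip(-4,-2,11)=-2, clip(6,-2,11)=6, clip(4,-2,11)=4, clip(-7,-2,11)=-2, clip(0,-2,11)=0 -> [-2, 6, 4, -2, 0]
Stage 4 (AMPLIFY -2): -2*-2=4, 6*-2=-12, 4*-2=-8, -2*-2=4, 0*-2=0 -> [4, -12, -8, 4, 0]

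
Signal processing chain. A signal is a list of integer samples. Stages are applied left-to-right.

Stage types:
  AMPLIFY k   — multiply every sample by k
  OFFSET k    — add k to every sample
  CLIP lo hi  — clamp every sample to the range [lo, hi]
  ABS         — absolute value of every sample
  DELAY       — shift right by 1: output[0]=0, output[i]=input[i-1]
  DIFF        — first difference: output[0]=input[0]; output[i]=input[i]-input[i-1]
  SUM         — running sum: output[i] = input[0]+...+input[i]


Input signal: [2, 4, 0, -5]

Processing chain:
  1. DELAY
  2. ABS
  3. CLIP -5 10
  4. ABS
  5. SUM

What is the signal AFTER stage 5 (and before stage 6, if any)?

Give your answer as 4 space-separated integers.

Input: [2, 4, 0, -5]
Stage 1 (DELAY): [0, 2, 4, 0] = [0, 2, 4, 0] -> [0, 2, 4, 0]
Stage 2 (ABS): |0|=0, |2|=2, |4|=4, |0|=0 -> [0, 2, 4, 0]
Stage 3 (CLIP -5 10): clip(0,-5,10)=0, clip(2,-5,10)=2, clip(4,-5,10)=4, clip(0,-5,10)=0 -> [0, 2, 4, 0]
Stage 4 (ABS): |0|=0, |2|=2, |4|=4, |0|=0 -> [0, 2, 4, 0]
Stage 5 (SUM): sum[0..0]=0, sum[0..1]=2, sum[0..2]=6, sum[0..3]=6 -> [0, 2, 6, 6]

Answer: 0 2 6 6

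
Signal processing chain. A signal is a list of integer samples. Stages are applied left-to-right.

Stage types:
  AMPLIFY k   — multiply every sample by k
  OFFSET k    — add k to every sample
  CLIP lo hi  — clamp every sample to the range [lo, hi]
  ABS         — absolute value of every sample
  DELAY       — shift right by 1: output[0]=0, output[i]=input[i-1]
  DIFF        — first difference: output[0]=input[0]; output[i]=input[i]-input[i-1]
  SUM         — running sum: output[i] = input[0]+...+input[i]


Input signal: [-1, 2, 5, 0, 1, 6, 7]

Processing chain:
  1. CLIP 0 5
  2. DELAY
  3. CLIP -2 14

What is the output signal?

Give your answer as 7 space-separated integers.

Input: [-1, 2, 5, 0, 1, 6, 7]
Stage 1 (CLIP 0 5): clip(-1,0,5)=0, clip(2,0,5)=2, clip(5,0,5)=5, clip(0,0,5)=0, clip(1,0,5)=1, clip(6,0,5)=5, clip(7,0,5)=5 -> [0, 2, 5, 0, 1, 5, 5]
Stage 2 (DELAY): [0, 0, 2, 5, 0, 1, 5] = [0, 0, 2, 5, 0, 1, 5] -> [0, 0, 2, 5, 0, 1, 5]
Stage 3 (CLIP -2 14): clip(0,-2,14)=0, clip(0,-2,14)=0, clip(2,-2,14)=2, clip(5,-2,14)=5, clip(0,-2,14)=0, clip(1,-2,14)=1, clip(5,-2,14)=5 -> [0, 0, 2, 5, 0, 1, 5]

Answer: 0 0 2 5 0 1 5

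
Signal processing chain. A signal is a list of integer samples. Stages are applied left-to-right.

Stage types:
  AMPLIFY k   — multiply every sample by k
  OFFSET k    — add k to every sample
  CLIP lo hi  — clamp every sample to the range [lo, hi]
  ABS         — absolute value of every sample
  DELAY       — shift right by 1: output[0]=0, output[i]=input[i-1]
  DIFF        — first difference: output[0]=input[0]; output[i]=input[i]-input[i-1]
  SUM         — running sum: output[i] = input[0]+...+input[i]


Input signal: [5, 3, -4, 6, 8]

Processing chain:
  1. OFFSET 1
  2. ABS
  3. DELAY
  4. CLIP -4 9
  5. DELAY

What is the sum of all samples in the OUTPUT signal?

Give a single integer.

Input: [5, 3, -4, 6, 8]
Stage 1 (OFFSET 1): 5+1=6, 3+1=4, -4+1=-3, 6+1=7, 8+1=9 -> [6, 4, -3, 7, 9]
Stage 2 (ABS): |6|=6, |4|=4, |-3|=3, |7|=7, |9|=9 -> [6, 4, 3, 7, 9]
Stage 3 (DELAY): [0, 6, 4, 3, 7] = [0, 6, 4, 3, 7] -> [0, 6, 4, 3, 7]
Stage 4 (CLIP -4 9): clip(0,-4,9)=0, clip(6,-4,9)=6, clip(4,-4,9)=4, clip(3,-4,9)=3, clip(7,-4,9)=7 -> [0, 6, 4, 3, 7]
Stage 5 (DELAY): [0, 0, 6, 4, 3] = [0, 0, 6, 4, 3] -> [0, 0, 6, 4, 3]
Output sum: 13

Answer: 13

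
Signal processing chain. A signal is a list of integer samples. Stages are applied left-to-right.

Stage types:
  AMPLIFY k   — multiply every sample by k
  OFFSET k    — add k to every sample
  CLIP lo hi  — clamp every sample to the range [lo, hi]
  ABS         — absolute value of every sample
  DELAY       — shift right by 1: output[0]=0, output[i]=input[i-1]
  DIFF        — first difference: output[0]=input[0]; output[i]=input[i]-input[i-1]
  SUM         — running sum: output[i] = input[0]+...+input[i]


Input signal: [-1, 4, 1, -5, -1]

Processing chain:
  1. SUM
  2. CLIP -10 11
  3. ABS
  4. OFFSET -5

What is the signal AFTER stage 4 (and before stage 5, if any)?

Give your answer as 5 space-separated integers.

Input: [-1, 4, 1, -5, -1]
Stage 1 (SUM): sum[0..0]=-1, sum[0..1]=3, sum[0..2]=4, sum[0..3]=-1, sum[0..4]=-2 -> [-1, 3, 4, -1, -2]
Stage 2 (CLIP -10 11): clip(-1,-10,11)=-1, clip(3,-10,11)=3, clip(4,-10,11)=4, clip(-1,-10,11)=-1, clip(-2,-10,11)=-2 -> [-1, 3, 4, -1, -2]
Stage 3 (ABS): |-1|=1, |3|=3, |4|=4, |-1|=1, |-2|=2 -> [1, 3, 4, 1, 2]
Stage 4 (OFFSET -5): 1+-5=-4, 3+-5=-2, 4+-5=-1, 1+-5=-4, 2+-5=-3 -> [-4, -2, -1, -4, -3]

Answer: -4 -2 -1 -4 -3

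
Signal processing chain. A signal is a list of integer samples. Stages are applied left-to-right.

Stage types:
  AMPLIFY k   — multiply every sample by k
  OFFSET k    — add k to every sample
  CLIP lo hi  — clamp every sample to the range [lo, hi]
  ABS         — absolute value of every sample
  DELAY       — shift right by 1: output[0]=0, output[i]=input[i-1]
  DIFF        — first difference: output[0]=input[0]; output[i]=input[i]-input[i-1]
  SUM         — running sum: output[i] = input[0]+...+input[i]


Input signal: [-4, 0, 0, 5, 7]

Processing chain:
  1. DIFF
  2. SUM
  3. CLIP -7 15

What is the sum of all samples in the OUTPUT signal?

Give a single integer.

Input: [-4, 0, 0, 5, 7]
Stage 1 (DIFF): s[0]=-4, 0--4=4, 0-0=0, 5-0=5, 7-5=2 -> [-4, 4, 0, 5, 2]
Stage 2 (SUM): sum[0..0]=-4, sum[0..1]=0, sum[0..2]=0, sum[0..3]=5, sum[0..4]=7 -> [-4, 0, 0, 5, 7]
Stage 3 (CLIP -7 15): clip(-4,-7,15)=-4, clip(0,-7,15)=0, clip(0,-7,15)=0, clip(5,-7,15)=5, clip(7,-7,15)=7 -> [-4, 0, 0, 5, 7]
Output sum: 8

Answer: 8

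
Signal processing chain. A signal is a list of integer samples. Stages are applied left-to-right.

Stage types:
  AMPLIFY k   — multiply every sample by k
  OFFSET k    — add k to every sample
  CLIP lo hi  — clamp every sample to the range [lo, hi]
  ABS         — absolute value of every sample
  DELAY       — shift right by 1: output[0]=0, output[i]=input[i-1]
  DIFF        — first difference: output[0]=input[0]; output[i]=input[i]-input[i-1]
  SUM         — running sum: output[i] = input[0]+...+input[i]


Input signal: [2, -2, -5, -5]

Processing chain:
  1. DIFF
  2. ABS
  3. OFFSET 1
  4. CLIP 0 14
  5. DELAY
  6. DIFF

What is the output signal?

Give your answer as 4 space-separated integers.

Input: [2, -2, -5, -5]
Stage 1 (DIFF): s[0]=2, -2-2=-4, -5--2=-3, -5--5=0 -> [2, -4, -3, 0]
Stage 2 (ABS): |2|=2, |-4|=4, |-3|=3, |0|=0 -> [2, 4, 3, 0]
Stage 3 (OFFSET 1): 2+1=3, 4+1=5, 3+1=4, 0+1=1 -> [3, 5, 4, 1]
Stage 4 (CLIP 0 14): clip(3,0,14)=3, clip(5,0,14)=5, clip(4,0,14)=4, clip(1,0,14)=1 -> [3, 5, 4, 1]
Stage 5 (DELAY): [0, 3, 5, 4] = [0, 3, 5, 4] -> [0, 3, 5, 4]
Stage 6 (DIFF): s[0]=0, 3-0=3, 5-3=2, 4-5=-1 -> [0, 3, 2, -1]

Answer: 0 3 2 -1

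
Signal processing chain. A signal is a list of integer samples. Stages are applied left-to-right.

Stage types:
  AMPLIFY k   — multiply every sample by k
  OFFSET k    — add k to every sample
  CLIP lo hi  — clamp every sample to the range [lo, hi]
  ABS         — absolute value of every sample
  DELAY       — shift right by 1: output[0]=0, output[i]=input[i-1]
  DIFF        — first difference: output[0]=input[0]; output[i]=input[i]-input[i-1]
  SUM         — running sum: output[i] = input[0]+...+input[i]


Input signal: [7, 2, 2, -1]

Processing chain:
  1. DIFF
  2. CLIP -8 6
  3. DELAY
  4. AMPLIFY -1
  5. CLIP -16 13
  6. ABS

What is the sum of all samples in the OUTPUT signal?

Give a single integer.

Input: [7, 2, 2, -1]
Stage 1 (DIFF): s[0]=7, 2-7=-5, 2-2=0, -1-2=-3 -> [7, -5, 0, -3]
Stage 2 (CLIP -8 6): clip(7,-8,6)=6, clip(-5,-8,6)=-5, clip(0,-8,6)=0, clip(-3,-8,6)=-3 -> [6, -5, 0, -3]
Stage 3 (DELAY): [0, 6, -5, 0] = [0, 6, -5, 0] -> [0, 6, -5, 0]
Stage 4 (AMPLIFY -1): 0*-1=0, 6*-1=-6, -5*-1=5, 0*-1=0 -> [0, -6, 5, 0]
Stage 5 (CLIP -16 13): clip(0,-16,13)=0, clip(-6,-16,13)=-6, clip(5,-16,13)=5, clip(0,-16,13)=0 -> [0, -6, 5, 0]
Stage 6 (ABS): |0|=0, |-6|=6, |5|=5, |0|=0 -> [0, 6, 5, 0]
Output sum: 11

Answer: 11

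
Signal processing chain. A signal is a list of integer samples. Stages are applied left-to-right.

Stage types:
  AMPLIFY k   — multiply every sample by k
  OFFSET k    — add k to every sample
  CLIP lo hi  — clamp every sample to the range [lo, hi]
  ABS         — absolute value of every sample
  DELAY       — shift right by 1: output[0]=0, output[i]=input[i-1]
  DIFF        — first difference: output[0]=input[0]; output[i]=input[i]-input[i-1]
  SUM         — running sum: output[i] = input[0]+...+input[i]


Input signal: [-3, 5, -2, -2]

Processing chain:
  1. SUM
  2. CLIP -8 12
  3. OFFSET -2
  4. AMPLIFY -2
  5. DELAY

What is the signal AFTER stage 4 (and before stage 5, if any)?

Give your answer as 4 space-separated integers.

Input: [-3, 5, -2, -2]
Stage 1 (SUM): sum[0..0]=-3, sum[0..1]=2, sum[0..2]=0, sum[0..3]=-2 -> [-3, 2, 0, -2]
Stage 2 (CLIP -8 12): clip(-3,-8,12)=-3, clip(2,-8,12)=2, clip(0,-8,12)=0, clip(-2,-8,12)=-2 -> [-3, 2, 0, -2]
Stage 3 (OFFSET -2): -3+-2=-5, 2+-2=0, 0+-2=-2, -2+-2=-4 -> [-5, 0, -2, -4]
Stage 4 (AMPLIFY -2): -5*-2=10, 0*-2=0, -2*-2=4, -4*-2=8 -> [10, 0, 4, 8]

Answer: 10 0 4 8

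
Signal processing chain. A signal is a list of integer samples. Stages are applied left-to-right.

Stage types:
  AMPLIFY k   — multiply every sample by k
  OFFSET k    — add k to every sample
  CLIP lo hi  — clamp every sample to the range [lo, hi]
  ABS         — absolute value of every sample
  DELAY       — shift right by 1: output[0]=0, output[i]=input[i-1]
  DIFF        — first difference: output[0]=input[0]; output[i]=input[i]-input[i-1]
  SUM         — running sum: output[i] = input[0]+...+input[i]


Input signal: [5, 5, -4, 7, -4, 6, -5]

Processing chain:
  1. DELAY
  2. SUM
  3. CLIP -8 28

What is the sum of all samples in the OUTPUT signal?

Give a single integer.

Answer: 58

Derivation:
Input: [5, 5, -4, 7, -4, 6, -5]
Stage 1 (DELAY): [0, 5, 5, -4, 7, -4, 6] = [0, 5, 5, -4, 7, -4, 6] -> [0, 5, 5, -4, 7, -4, 6]
Stage 2 (SUM): sum[0..0]=0, sum[0..1]=5, sum[0..2]=10, sum[0..3]=6, sum[0..4]=13, sum[0..5]=9, sum[0..6]=15 -> [0, 5, 10, 6, 13, 9, 15]
Stage 3 (CLIP -8 28): clip(0,-8,28)=0, clip(5,-8,28)=5, clip(10,-8,28)=10, clip(6,-8,28)=6, clip(13,-8,28)=13, clip(9,-8,28)=9, clip(15,-8,28)=15 -> [0, 5, 10, 6, 13, 9, 15]
Output sum: 58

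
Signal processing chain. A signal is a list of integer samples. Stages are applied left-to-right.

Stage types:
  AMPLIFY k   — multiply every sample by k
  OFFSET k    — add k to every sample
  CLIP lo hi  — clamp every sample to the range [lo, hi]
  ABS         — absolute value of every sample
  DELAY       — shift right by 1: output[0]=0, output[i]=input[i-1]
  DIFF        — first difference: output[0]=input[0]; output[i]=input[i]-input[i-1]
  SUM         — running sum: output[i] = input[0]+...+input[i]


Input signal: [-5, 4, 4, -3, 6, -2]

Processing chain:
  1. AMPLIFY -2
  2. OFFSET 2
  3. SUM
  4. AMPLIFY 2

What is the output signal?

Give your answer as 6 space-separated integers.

Answer: 24 12 0 16 -4 8

Derivation:
Input: [-5, 4, 4, -3, 6, -2]
Stage 1 (AMPLIFY -2): -5*-2=10, 4*-2=-8, 4*-2=-8, -3*-2=6, 6*-2=-12, -2*-2=4 -> [10, -8, -8, 6, -12, 4]
Stage 2 (OFFSET 2): 10+2=12, -8+2=-6, -8+2=-6, 6+2=8, -12+2=-10, 4+2=6 -> [12, -6, -6, 8, -10, 6]
Stage 3 (SUM): sum[0..0]=12, sum[0..1]=6, sum[0..2]=0, sum[0..3]=8, sum[0..4]=-2, sum[0..5]=4 -> [12, 6, 0, 8, -2, 4]
Stage 4 (AMPLIFY 2): 12*2=24, 6*2=12, 0*2=0, 8*2=16, -2*2=-4, 4*2=8 -> [24, 12, 0, 16, -4, 8]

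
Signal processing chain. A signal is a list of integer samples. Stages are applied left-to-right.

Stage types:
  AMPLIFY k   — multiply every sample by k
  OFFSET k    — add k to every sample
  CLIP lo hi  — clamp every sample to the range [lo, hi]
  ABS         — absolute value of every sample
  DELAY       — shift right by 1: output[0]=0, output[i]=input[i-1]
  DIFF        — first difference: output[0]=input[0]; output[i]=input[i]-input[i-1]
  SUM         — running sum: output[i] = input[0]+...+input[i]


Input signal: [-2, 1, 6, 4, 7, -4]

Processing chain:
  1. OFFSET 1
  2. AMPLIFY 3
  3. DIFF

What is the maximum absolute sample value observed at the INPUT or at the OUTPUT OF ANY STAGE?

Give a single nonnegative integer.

Input: [-2, 1, 6, 4, 7, -4] (max |s|=7)
Stage 1 (OFFSET 1): -2+1=-1, 1+1=2, 6+1=7, 4+1=5, 7+1=8, -4+1=-3 -> [-1, 2, 7, 5, 8, -3] (max |s|=8)
Stage 2 (AMPLIFY 3): -1*3=-3, 2*3=6, 7*3=21, 5*3=15, 8*3=24, -3*3=-9 -> [-3, 6, 21, 15, 24, -9] (max |s|=24)
Stage 3 (DIFF): s[0]=-3, 6--3=9, 21-6=15, 15-21=-6, 24-15=9, -9-24=-33 -> [-3, 9, 15, -6, 9, -33] (max |s|=33)
Overall max amplitude: 33

Answer: 33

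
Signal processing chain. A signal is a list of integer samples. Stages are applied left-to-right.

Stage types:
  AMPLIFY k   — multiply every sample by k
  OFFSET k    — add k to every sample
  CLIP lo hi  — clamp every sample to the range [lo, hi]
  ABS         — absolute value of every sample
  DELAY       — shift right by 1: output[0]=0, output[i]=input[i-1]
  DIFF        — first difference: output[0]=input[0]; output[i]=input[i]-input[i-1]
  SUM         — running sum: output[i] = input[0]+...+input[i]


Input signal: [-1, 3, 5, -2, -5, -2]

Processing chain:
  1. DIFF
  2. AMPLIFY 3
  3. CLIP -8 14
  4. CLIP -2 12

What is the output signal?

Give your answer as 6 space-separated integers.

Answer: -2 12 6 -2 -2 9

Derivation:
Input: [-1, 3, 5, -2, -5, -2]
Stage 1 (DIFF): s[0]=-1, 3--1=4, 5-3=2, -2-5=-7, -5--2=-3, -2--5=3 -> [-1, 4, 2, -7, -3, 3]
Stage 2 (AMPLIFY 3): -1*3=-3, 4*3=12, 2*3=6, -7*3=-21, -3*3=-9, 3*3=9 -> [-3, 12, 6, -21, -9, 9]
Stage 3 (CLIP -8 14): clip(-3,-8,14)=-3, clip(12,-8,14)=12, clip(6,-8,14)=6, clip(-21,-8,14)=-8, clip(-9,-8,14)=-8, clip(9,-8,14)=9 -> [-3, 12, 6, -8, -8, 9]
Stage 4 (CLIP -2 12): clip(-3,-2,12)=-2, clip(12,-2,12)=12, clip(6,-2,12)=6, clip(-8,-2,12)=-2, clip(-8,-2,12)=-2, clip(9,-2,12)=9 -> [-2, 12, 6, -2, -2, 9]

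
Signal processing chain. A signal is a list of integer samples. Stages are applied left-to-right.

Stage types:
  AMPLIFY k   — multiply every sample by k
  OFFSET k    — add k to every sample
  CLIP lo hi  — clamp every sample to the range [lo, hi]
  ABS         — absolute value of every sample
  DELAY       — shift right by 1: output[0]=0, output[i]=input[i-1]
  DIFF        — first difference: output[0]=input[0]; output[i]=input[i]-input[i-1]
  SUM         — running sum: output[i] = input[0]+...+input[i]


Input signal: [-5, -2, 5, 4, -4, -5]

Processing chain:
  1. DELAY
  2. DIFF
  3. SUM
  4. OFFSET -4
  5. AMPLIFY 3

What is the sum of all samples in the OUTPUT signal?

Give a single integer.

Input: [-5, -2, 5, 4, -4, -5]
Stage 1 (DELAY): [0, -5, -2, 5, 4, -4] = [0, -5, -2, 5, 4, -4] -> [0, -5, -2, 5, 4, -4]
Stage 2 (DIFF): s[0]=0, -5-0=-5, -2--5=3, 5--2=7, 4-5=-1, -4-4=-8 -> [0, -5, 3, 7, -1, -8]
Stage 3 (SUM): sum[0..0]=0, sum[0..1]=-5, sum[0..2]=-2, sum[0..3]=5, sum[0..4]=4, sum[0..5]=-4 -> [0, -5, -2, 5, 4, -4]
Stage 4 (OFFSET -4): 0+-4=-4, -5+-4=-9, -2+-4=-6, 5+-4=1, 4+-4=0, -4+-4=-8 -> [-4, -9, -6, 1, 0, -8]
Stage 5 (AMPLIFY 3): -4*3=-12, -9*3=-27, -6*3=-18, 1*3=3, 0*3=0, -8*3=-24 -> [-12, -27, -18, 3, 0, -24]
Output sum: -78

Answer: -78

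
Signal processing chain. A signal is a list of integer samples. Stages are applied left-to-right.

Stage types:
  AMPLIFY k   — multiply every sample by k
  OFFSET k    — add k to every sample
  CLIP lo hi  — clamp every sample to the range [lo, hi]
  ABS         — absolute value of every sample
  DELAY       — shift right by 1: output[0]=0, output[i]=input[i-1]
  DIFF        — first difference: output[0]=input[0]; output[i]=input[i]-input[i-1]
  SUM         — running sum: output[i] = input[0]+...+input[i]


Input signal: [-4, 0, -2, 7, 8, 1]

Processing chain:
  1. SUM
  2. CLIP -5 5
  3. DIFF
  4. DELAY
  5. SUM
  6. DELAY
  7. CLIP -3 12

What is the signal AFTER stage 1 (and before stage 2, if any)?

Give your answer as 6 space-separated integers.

Answer: -4 -4 -6 1 9 10

Derivation:
Input: [-4, 0, -2, 7, 8, 1]
Stage 1 (SUM): sum[0..0]=-4, sum[0..1]=-4, sum[0..2]=-6, sum[0..3]=1, sum[0..4]=9, sum[0..5]=10 -> [-4, -4, -6, 1, 9, 10]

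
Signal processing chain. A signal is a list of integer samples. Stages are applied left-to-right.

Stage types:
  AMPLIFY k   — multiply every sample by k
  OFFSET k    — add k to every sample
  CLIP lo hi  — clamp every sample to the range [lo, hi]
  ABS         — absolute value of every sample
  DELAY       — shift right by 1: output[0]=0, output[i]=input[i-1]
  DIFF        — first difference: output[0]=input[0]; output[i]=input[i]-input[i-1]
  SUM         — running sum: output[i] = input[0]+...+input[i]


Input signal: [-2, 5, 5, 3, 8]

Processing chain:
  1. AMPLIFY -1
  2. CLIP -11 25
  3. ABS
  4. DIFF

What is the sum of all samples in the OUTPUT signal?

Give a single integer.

Input: [-2, 5, 5, 3, 8]
Stage 1 (AMPLIFY -1): -2*-1=2, 5*-1=-5, 5*-1=-5, 3*-1=-3, 8*-1=-8 -> [2, -5, -5, -3, -8]
Stage 2 (CLIP -11 25): clip(2,-11,25)=2, clip(-5,-11,25)=-5, clip(-5,-11,25)=-5, clip(-3,-11,25)=-3, clip(-8,-11,25)=-8 -> [2, -5, -5, -3, -8]
Stage 3 (ABS): |2|=2, |-5|=5, |-5|=5, |-3|=3, |-8|=8 -> [2, 5, 5, 3, 8]
Stage 4 (DIFF): s[0]=2, 5-2=3, 5-5=0, 3-5=-2, 8-3=5 -> [2, 3, 0, -2, 5]
Output sum: 8

Answer: 8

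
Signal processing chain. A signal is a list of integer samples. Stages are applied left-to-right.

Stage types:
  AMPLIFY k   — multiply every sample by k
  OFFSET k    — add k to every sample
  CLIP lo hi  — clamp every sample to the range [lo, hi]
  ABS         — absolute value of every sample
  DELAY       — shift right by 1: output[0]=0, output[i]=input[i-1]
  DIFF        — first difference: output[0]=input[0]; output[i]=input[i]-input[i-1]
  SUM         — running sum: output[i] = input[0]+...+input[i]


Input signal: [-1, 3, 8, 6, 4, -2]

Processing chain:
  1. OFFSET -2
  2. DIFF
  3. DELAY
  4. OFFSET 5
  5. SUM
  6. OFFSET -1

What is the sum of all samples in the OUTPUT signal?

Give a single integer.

Input: [-1, 3, 8, 6, 4, -2]
Stage 1 (OFFSET -2): -1+-2=-3, 3+-2=1, 8+-2=6, 6+-2=4, 4+-2=2, -2+-2=-4 -> [-3, 1, 6, 4, 2, -4]
Stage 2 (DIFF): s[0]=-3, 1--3=4, 6-1=5, 4-6=-2, 2-4=-2, -4-2=-6 -> [-3, 4, 5, -2, -2, -6]
Stage 3 (DELAY): [0, -3, 4, 5, -2, -2] = [0, -3, 4, 5, -2, -2] -> [0, -3, 4, 5, -2, -2]
Stage 4 (OFFSET 5): 0+5=5, -3+5=2, 4+5=9, 5+5=10, -2+5=3, -2+5=3 -> [5, 2, 9, 10, 3, 3]
Stage 5 (SUM): sum[0..0]=5, sum[0..1]=7, sum[0..2]=16, sum[0..3]=26, sum[0..4]=29, sum[0..5]=32 -> [5, 7, 16, 26, 29, 32]
Stage 6 (OFFSET -1): 5+-1=4, 7+-1=6, 16+-1=15, 26+-1=25, 29+-1=28, 32+-1=31 -> [4, 6, 15, 25, 28, 31]
Output sum: 109

Answer: 109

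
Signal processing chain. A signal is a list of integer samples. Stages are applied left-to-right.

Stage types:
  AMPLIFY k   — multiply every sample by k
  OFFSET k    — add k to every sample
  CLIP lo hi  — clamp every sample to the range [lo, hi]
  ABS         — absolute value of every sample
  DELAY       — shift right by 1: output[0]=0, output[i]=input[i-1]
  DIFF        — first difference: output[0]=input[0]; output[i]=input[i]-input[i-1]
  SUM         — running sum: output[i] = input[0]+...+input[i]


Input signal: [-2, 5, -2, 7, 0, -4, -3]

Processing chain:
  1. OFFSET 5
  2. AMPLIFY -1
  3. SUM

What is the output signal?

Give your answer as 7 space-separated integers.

Answer: -3 -13 -16 -28 -33 -34 -36

Derivation:
Input: [-2, 5, -2, 7, 0, -4, -3]
Stage 1 (OFFSET 5): -2+5=3, 5+5=10, -2+5=3, 7+5=12, 0+5=5, -4+5=1, -3+5=2 -> [3, 10, 3, 12, 5, 1, 2]
Stage 2 (AMPLIFY -1): 3*-1=-3, 10*-1=-10, 3*-1=-3, 12*-1=-12, 5*-1=-5, 1*-1=-1, 2*-1=-2 -> [-3, -10, -3, -12, -5, -1, -2]
Stage 3 (SUM): sum[0..0]=-3, sum[0..1]=-13, sum[0..2]=-16, sum[0..3]=-28, sum[0..4]=-33, sum[0..5]=-34, sum[0..6]=-36 -> [-3, -13, -16, -28, -33, -34, -36]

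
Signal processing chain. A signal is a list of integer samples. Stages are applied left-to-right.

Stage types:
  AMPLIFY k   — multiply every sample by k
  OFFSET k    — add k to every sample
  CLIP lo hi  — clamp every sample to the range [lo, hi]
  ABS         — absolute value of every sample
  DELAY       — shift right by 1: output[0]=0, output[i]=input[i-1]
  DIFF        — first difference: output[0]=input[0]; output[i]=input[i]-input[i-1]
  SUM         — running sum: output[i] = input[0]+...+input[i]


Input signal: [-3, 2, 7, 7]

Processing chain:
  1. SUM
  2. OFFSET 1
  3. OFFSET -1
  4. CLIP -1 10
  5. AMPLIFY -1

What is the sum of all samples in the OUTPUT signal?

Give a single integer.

Input: [-3, 2, 7, 7]
Stage 1 (SUM): sum[0..0]=-3, sum[0..1]=-1, sum[0..2]=6, sum[0..3]=13 -> [-3, -1, 6, 13]
Stage 2 (OFFSET 1): -3+1=-2, -1+1=0, 6+1=7, 13+1=14 -> [-2, 0, 7, 14]
Stage 3 (OFFSET -1): -2+-1=-3, 0+-1=-1, 7+-1=6, 14+-1=13 -> [-3, -1, 6, 13]
Stage 4 (CLIP -1 10): clip(-3,-1,10)=-1, clip(-1,-1,10)=-1, clip(6,-1,10)=6, clip(13,-1,10)=10 -> [-1, -1, 6, 10]
Stage 5 (AMPLIFY -1): -1*-1=1, -1*-1=1, 6*-1=-6, 10*-1=-10 -> [1, 1, -6, -10]
Output sum: -14

Answer: -14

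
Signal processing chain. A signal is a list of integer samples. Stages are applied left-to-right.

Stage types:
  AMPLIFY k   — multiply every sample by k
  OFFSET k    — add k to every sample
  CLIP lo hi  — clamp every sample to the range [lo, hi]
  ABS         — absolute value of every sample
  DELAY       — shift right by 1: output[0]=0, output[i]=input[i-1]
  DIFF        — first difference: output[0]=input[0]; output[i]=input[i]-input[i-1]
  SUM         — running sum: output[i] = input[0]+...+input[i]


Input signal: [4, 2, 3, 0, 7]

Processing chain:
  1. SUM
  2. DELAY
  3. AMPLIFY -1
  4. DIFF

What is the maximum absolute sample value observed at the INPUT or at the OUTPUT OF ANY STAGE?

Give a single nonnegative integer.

Input: [4, 2, 3, 0, 7] (max |s|=7)
Stage 1 (SUM): sum[0..0]=4, sum[0..1]=6, sum[0..2]=9, sum[0..3]=9, sum[0..4]=16 -> [4, 6, 9, 9, 16] (max |s|=16)
Stage 2 (DELAY): [0, 4, 6, 9, 9] = [0, 4, 6, 9, 9] -> [0, 4, 6, 9, 9] (max |s|=9)
Stage 3 (AMPLIFY -1): 0*-1=0, 4*-1=-4, 6*-1=-6, 9*-1=-9, 9*-1=-9 -> [0, -4, -6, -9, -9] (max |s|=9)
Stage 4 (DIFF): s[0]=0, -4-0=-4, -6--4=-2, -9--6=-3, -9--9=0 -> [0, -4, -2, -3, 0] (max |s|=4)
Overall max amplitude: 16

Answer: 16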